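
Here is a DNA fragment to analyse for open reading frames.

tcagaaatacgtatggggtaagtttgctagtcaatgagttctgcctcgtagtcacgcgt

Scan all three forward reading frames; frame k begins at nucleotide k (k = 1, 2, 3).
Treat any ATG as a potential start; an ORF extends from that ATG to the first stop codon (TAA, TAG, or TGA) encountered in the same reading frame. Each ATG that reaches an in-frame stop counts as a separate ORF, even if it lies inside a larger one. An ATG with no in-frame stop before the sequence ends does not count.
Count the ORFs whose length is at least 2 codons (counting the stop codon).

Frame 1: TCA GAA ATA CGT ATG GGG TAA GTT TGC TAG TCA ATG AGT TCT GCC TCG TAG TCA CGC — ATG at 13, stop TAA at 19 → 9 nt; ATG at 34, stop TAG at 49 → 18 nt.
Frame 2: CAG AAA TAC GTA TGG GGT AAG TTT GCT AGT CAA TGA GTT CTG CCT CGT AGT CAC GCG — no ATG→stop ORF.
Frame 3: AGA AAT ACG TAT GGG GTA AGT TTG CTA GTC AAT GAG TTC TGC CTC GTA GTC ACG CGT — no ATG→stop ORF.
ORFs ≥ 2 codons: frame 1 13–21 (3 codons), frame 1 34–51 (6 codons). Count = 2.

2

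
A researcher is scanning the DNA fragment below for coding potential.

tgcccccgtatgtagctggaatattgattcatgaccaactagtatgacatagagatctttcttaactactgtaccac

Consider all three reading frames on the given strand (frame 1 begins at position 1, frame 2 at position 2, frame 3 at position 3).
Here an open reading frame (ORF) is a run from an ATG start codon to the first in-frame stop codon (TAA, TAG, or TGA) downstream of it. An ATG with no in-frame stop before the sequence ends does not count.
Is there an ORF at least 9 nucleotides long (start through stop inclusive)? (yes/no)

Frame 1: TGC CCC CGT ATG TAG CTG GAA TAT TGA TTC ATG ACC AAC TAG TAT GAC ATA GAG ATC TTT CTT AAC TAC TGT ACC — ATG at 10, stop TAG at 13 → 6 nt; ATG at 31, stop TAG at 40 → 12 nt.
Frame 2: GCC CCC GTA TGT AGC TGG AAT ATT GAT TCA TGA CCA ACT AGT ATG ACA TAG AGA TCT TTC TTA ACT ACT GTA CCA — ATG at 44, stop TAG at 50 → 9 nt.
Frame 3: CCC CCG TAT GTA GCT GGA ATA TTG ATT CAT GAC CAA CTA GTA TGA CAT AGA GAT CTT TCT TAA CTA CTG TAC CAC — no ATG→stop ORF.
Frame 1 has an ORF of 12 nucleotides (positions 31–42) ≥ 9, so yes.

yes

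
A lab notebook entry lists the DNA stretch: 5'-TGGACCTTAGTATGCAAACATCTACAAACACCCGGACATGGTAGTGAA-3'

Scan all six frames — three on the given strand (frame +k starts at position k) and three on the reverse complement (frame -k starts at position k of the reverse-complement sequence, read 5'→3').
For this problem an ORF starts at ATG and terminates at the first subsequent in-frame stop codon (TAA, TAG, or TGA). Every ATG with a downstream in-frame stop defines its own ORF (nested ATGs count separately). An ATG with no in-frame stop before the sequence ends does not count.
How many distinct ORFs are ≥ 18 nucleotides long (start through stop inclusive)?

Reverse complement (5'→3'): TTCACTACCATGTCCGGGTGTTTGTAGATGTTTGCATACTAAGGTCCA
Frame +1: TGG ACC TTA GTA TGC AAA CAT CTA CAA ACA CCC GGA CAT GGT AGT GAA — no ATG→stop ORF.
Frame +2: GGA CCT TAG TAT GCA AAC ATC TAC AAA CAC CCG GAC ATG GTA GTG — no ATG→stop ORF.
Frame +3: GAC CTT AGT ATG CAA ACA TCT ACA AAC ACC CGG ACA TGG TAG TGA — ATG at 12, stop TAG at 42 → 33 nt.
Frame -1: TTC ACT ACC ATG TCC GGG TGT TTG TAG ATG TTT GCA TAC TAA GGT CCA — ATG at 10, stop TAG at 25 → 18 nt; ATG at 28, stop TAA at 40 → 15 nt.
Frame -2: TCA CTA CCA TGT CCG GGT GTT TGT AGA TGT TTG CAT ACT AAG GTC — no ATG→stop ORF.
Frame -3: CAC TAC CAT GTC CGG GTG TTT GTA GAT GTT TGC ATA CTA AGG TCC — no ATG→stop ORF.
ORFs ≥ 18 nucleotides: frame +3 12–44 (33 nucleotides), frame -1 10–27 (18 nucleotides). Count = 2.

2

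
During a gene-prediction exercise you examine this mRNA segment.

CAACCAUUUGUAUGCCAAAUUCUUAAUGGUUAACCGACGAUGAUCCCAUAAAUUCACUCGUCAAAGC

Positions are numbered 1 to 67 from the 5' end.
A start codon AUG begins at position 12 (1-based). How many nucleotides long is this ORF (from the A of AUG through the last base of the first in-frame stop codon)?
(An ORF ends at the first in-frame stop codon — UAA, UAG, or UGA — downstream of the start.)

15

Codons from position 12: AUG (12–14), CCA (15–17), AAU (18–20), UCU (21–23), UAA (24–26).
UAA is the first in-frame stop; ORF spans 12–26, 15 nucleotides.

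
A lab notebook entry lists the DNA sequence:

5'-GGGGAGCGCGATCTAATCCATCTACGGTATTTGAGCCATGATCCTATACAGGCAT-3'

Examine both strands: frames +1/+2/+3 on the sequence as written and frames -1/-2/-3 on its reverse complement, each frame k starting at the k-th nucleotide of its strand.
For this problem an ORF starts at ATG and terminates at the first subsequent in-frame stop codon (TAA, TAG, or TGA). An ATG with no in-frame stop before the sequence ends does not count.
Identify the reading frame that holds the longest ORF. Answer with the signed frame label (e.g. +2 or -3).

Reverse complement (5'→3'): ATGCCTGTATAGGATCATGGCTCAAATACCGTAGATGGATTAGATCGCGCTCCCC
Frame +1: GGG GAG CGC GAT CTA ATC CAT CTA CGG TAT TTG AGC CAT GAT CCT ATA CAG GCA — no ATG→stop ORF.
Frame +2: GGG AGC GCG ATC TAA TCC ATC TAC GGT ATT TGA GCC ATG ATC CTA TAC AGG CAT — no ATG→stop ORF.
Frame +3: GGA GCG CGA TCT AAT CCA TCT ACG GTA TTT GAG CCA TGA TCC TAT ACA GGC — no ATG→stop ORF.
Frame -1: ATG CCT GTA TAG GAT CAT GGC TCA AAT ACC GTA GAT GGA TTA GAT CGC GCT CCC — ATG at 1, stop TAG at 10 → 12 nt.
Frame -2: TGC CTG TAT AGG ATC ATG GCT CAA ATA CCG TAG ATG GAT TAG ATC GCG CTC CCC — ATG at 17, stop TAG at 32 → 18 nt; ATG at 35, stop TAG at 41 → 9 nt.
Frame -3: GCC TGT ATA GGA TCA TGG CTC AAA TAC CGT AGA TGG ATT AGA TCG CGC TCC — no ATG→stop ORF.
Longest ORF is 18 nt in frame -2 (positions 17–34).

-2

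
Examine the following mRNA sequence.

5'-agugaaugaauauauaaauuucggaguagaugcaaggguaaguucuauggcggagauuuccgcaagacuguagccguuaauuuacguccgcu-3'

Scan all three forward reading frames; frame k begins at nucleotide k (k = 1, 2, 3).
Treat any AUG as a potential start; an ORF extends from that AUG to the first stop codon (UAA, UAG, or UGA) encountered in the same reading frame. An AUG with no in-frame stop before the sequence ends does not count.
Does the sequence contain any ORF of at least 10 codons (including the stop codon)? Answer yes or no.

Frame 1: AGU GAA UGA AUA UAU AAA UUU CGG AGU AGA UGC AAG GGU AAG UUC UAU GGC GGA GAU UUC CGC AAG ACU GUA GCC GUU AAU UUA CGU CCG — no AUG→stop ORF.
Frame 2: GUG AAU GAA UAU AUA AAU UUC GGA GUA GAU GCA AGG GUA AGU UCU AUG GCG GAG AUU UCC GCA AGA CUG UAG CCG UUA AUU UAC GUC CGC — AUG at 47, stop UAG at 71 → 27 nt.
Frame 3: UGA AUG AAU AUA UAA AUU UCG GAG UAG AUG CAA GGG UAA GUU CUA UGG CGG AGA UUU CCG CAA GAC UGU AGC CGU UAA UUU ACG UCC GCU — AUG at 6, stop UAA at 15 → 12 nt; AUG at 30, stop UAA at 39 → 12 nt.
Largest ORF found is 9 codons < 10, so no.

no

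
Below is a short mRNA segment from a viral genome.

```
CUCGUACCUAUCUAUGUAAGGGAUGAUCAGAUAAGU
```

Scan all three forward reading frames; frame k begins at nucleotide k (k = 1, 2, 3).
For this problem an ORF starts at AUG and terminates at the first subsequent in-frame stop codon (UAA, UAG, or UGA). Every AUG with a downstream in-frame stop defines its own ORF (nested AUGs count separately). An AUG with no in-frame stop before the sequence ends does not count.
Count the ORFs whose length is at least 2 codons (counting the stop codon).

2

Frame 1: CUC GUA CCU AUC UAU GUA AGG GAU GAU CAG AUA AGU — no AUG→stop ORF.
Frame 2: UCG UAC CUA UCU AUG UAA GGG AUG AUC AGA UAA — AUG at 14, stop UAA at 17 → 6 nt; AUG at 23, stop UAA at 32 → 12 nt.
Frame 3: CGU ACC UAU CUA UGU AAG GGA UGA UCA GAU AAG — no AUG→stop ORF.
ORFs ≥ 2 codons: frame 2 14–19 (2 codons), frame 2 23–34 (4 codons). Count = 2.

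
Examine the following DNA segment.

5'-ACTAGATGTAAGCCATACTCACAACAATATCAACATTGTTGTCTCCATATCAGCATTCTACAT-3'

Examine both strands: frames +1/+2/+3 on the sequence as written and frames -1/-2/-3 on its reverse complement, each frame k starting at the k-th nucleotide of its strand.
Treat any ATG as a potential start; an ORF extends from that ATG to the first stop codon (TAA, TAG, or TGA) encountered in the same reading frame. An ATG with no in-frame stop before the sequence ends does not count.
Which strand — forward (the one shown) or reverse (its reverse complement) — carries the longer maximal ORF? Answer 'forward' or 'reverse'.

Reverse complement (5'→3'): ATGTAGAATGCTGATATGGAGACAACAATGTTGATATTGTTGTGAGTATGGCTTACATCTAGT
Frame +1: ACT AGA TGT AAG CCA TAC TCA CAA CAA TAT CAA CAT TGT TGT CTC CAT ATC AGC ATT CTA CAT — no ATG→stop ORF.
Frame +2: CTA GAT GTA AGC CAT ACT CAC AAC AAT ATC AAC ATT GTT GTC TCC ATA TCA GCA TTC TAC — no ATG→stop ORF.
Frame +3: TAG ATG TAA GCC ATA CTC ACA ACA ATA TCA ACA TTG TTG TCT CCA TAT CAG CAT TCT ACA — ATG at 6, stop TAA at 9 → 6 nt.
Frame -1: ATG TAG AAT GCT GAT ATG GAG ACA ACA ATG TTG ATA TTG TTG TGA GTA TGG CTT ACA TCT AGT — ATG at 1, stop TAG at 4 → 6 nt; ATG at 16, stop TGA at 43 → 30 nt; ATG at 28, stop TGA at 43 → 18 nt.
Frame -2: TGT AGA ATG CTG ATA TGG AGA CAA CAA TGT TGA TAT TGT TGT GAG TAT GGC TTA CAT CTA — ATG at 8, stop TGA at 32 → 27 nt.
Frame -3: GTA GAA TGC TGA TAT GGA GAC AAC AAT GTT GAT ATT GTT GTG AGT ATG GCT TAC ATC TAG — ATG at 48, stop TAG at 60 → 15 nt.
Forward-strand max 6 nt; reverse-strand max 30 nt. The reverse strand has the longer ORF.

reverse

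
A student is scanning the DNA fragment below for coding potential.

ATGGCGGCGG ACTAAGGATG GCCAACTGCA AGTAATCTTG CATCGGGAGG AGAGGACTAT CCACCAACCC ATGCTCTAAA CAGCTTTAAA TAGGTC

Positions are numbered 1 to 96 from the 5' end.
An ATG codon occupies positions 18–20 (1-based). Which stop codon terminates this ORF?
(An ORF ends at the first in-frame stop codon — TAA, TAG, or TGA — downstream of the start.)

TAA

Codons from position 18: ATG (18–20), GCC (21–23), AAC (24–26), TGC (27–29), AAG (30–32), TAA (33–35).
The first in-frame stop codon is TAA.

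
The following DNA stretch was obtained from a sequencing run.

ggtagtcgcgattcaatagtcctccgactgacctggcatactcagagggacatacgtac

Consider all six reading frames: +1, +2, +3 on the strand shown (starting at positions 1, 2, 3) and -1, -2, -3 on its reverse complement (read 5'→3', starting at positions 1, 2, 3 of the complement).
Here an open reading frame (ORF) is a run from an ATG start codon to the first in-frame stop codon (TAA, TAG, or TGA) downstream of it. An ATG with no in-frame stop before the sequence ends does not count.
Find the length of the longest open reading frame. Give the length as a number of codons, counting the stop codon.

9

Reverse complement (5'→3'): GTACGTATGTCCCTCTGAGTATGCCAGGTCAGTCGGAGGACTATTGAATCGCGACTACC
Frame +1: GGT AGT CGC GAT TCA ATA GTC CTC CGA CTG ACC TGG CAT ACT CAG AGG GAC ATA CGT — no ATG→stop ORF.
Frame +2: GTA GTC GCG ATT CAA TAG TCC TCC GAC TGA CCT GGC ATA CTC AGA GGG ACA TAC GTA — no ATG→stop ORF.
Frame +3: TAG TCG CGA TTC AAT AGT CCT CCG ACT GAC CTG GCA TAC TCA GAG GGA CAT ACG TAC — no ATG→stop ORF.
Frame -1: GTA CGT ATG TCC CTC TGA GTA TGC CAG GTC AGT CGG AGG ACT ATT GAA TCG CGA CTA — ATG at 7, stop TGA at 16 → 12 nt.
Frame -2: TAC GTA TGT CCC TCT GAG TAT GCC AGG TCA GTC GGA GGA CTA TTG AAT CGC GAC TAC — no ATG→stop ORF.
Frame -3: ACG TAT GTC CCT CTG AGT ATG CCA GGT CAG TCG GAG GAC TAT TGA ATC GCG ACT ACC — ATG at 21, stop TGA at 45 → 27 nt.
Longest: frame -3, positions 21–47, 27 nt = 9 codons = 8 aa. → 9 codons.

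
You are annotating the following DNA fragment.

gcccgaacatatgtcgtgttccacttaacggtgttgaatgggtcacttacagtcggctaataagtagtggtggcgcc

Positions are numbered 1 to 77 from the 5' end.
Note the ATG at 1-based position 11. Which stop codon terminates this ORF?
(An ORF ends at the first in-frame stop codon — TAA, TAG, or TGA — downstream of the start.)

Codons from position 11: ATG (11–13), TCG (14–16), TGT (17–19), TCC (20–22), ACT (23–25), TAA (26–28).
The first in-frame stop codon is TAA.

TAA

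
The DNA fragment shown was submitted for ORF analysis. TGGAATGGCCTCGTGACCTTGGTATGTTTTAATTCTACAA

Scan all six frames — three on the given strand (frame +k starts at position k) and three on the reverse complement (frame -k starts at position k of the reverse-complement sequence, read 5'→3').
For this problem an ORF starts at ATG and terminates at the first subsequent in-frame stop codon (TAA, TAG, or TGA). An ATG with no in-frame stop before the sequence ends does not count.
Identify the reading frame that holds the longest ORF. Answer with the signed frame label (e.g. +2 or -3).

+2

Reverse complement (5'→3'): TTGTAGAATTAAAACATACCAAGGTCACGAGGCCATTCCA
Frame +1: TGG AAT GGC CTC GTG ACC TTG GTA TGT TTT AAT TCT ACA — no ATG→stop ORF.
Frame +2: GGA ATG GCC TCG TGA CCT TGG TAT GTT TTA ATT CTA CAA — ATG at 5, stop TGA at 14 → 12 nt.
Frame +3: GAA TGG CCT CGT GAC CTT GGT ATG TTT TAA TTC TAC — ATG at 24, stop TAA at 30 → 9 nt.
Frame -1: TTG TAG AAT TAA AAC ATA CCA AGG TCA CGA GGC CAT TCC — no ATG→stop ORF.
Frame -2: TGT AGA ATT AAA ACA TAC CAA GGT CAC GAG GCC ATT CCA — no ATG→stop ORF.
Frame -3: GTA GAA TTA AAA CAT ACC AAG GTC ACG AGG CCA TTC — no ATG→stop ORF.
Longest ORF is 12 nt in frame +2 (positions 5–16).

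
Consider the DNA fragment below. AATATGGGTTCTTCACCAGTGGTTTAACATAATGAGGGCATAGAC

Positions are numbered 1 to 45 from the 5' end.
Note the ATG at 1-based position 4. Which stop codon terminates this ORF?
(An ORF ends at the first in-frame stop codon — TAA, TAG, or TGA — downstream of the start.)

TAA

Codons from position 4: ATG (4–6), GGT (7–9), TCT (10–12), TCA (13–15), CCA (16–18), GTG (19–21), GTT (22–24), TAA (25–27).
The first in-frame stop codon is TAA.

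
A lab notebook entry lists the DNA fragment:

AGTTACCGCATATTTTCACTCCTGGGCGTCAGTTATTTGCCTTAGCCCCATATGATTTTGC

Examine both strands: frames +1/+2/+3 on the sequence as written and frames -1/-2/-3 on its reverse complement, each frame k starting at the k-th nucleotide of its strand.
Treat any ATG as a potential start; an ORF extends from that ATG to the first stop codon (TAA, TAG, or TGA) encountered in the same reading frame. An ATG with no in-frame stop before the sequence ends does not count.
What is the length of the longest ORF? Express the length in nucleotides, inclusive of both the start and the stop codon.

Reverse complement (5'→3'): GCAAAATCATATGGGGCTAAGGCAAATAACTGACGCCCAGGAGTGAAAATATGCGGTAACT
Frame +1: AGT TAC CGC ATA TTT TCA CTC CTG GGC GTC AGT TAT TTG CCT TAG CCC CAT ATG ATT TTG — no ATG→stop ORF.
Frame +2: GTT ACC GCA TAT TTT CAC TCC TGG GCG TCA GTT ATT TGC CTT AGC CCC ATA TGA TTT TGC — no ATG→stop ORF.
Frame +3: TTA CCG CAT ATT TTC ACT CCT GGG CGT CAG TTA TTT GCC TTA GCC CCA TAT GAT TTT — no ATG→stop ORF.
Frame -1: GCA AAA TCA TAT GGG GCT AAG GCA AAT AAC TGA CGC CCA GGA GTG AAA ATA TGC GGT AAC — no ATG→stop ORF.
Frame -2: CAA AAT CAT ATG GGG CTA AGG CAA ATA ACT GAC GCC CAG GAG TGA AAA TAT GCG GTA ACT — ATG at 11, stop TGA at 44 → 36 nt.
Frame -3: AAA ATC ATA TGG GGC TAA GGC AAA TAA CTG ACG CCC AGG AGT GAA AAT ATG CGG TAA — ATG at 51, stop TAA at 57 → 9 nt.
Longest: frame -2, positions 11–46, 36 nt = 12 codons = 11 aa. → 36 nucleotides.

36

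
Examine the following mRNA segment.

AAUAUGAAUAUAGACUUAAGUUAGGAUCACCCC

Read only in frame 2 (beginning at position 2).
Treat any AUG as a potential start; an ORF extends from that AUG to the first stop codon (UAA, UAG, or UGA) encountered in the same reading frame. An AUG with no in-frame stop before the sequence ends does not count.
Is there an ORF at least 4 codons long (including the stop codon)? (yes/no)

Frame 2: AUA UGA AUA UAG ACU UAA GUU AGG AUC ACC — no AUG→stop ORF.
Largest ORF found is 0 codons < 4, so no.

no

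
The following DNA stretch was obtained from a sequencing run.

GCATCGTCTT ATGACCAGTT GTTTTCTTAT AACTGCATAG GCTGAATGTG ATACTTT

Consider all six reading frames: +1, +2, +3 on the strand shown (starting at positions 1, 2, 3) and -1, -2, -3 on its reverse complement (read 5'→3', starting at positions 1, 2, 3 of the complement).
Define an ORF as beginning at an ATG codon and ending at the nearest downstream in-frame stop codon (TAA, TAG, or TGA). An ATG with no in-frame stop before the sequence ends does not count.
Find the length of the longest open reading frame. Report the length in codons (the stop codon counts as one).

10

Reverse complement (5'→3'): AAAGTATCACATTCAGCCTATGCAGTTATAAGAAAACAACTGGTCATAAGACGATGC
Frame +1: GCA TCG TCT TAT GAC CAG TTG TTT TCT TAT AAC TGC ATA GGC TGA ATG TGA TAC TTT — ATG at 46, stop TGA at 49 → 6 nt.
Frame +2: CAT CGT CTT ATG ACC AGT TGT TTT CTT ATA ACT GCA TAG GCT GAA TGT GAT ACT — ATG at 11, stop TAG at 38 → 30 nt.
Frame +3: ATC GTC TTA TGA CCA GTT GTT TTC TTA TAA CTG CAT AGG CTG AAT GTG ATA CTT — no ATG→stop ORF.
Frame -1: AAA GTA TCA CAT TCA GCC TAT GCA GTT ATA AGA AAA CAA CTG GTC ATA AGA CGA TGC — no ATG→stop ORF.
Frame -2: AAG TAT CAC ATT CAG CCT ATG CAG TTA TAA GAA AAC AAC TGG TCA TAA GAC GAT — ATG at 20, stop TAA at 29 → 12 nt.
Frame -3: AGT ATC ACA TTC AGC CTA TGC AGT TAT AAG AAA ACA ACT GGT CAT AAG ACG ATG — no ATG→stop ORF.
Longest: frame +2, positions 11–40, 30 nt = 10 codons = 9 aa. → 10 codons.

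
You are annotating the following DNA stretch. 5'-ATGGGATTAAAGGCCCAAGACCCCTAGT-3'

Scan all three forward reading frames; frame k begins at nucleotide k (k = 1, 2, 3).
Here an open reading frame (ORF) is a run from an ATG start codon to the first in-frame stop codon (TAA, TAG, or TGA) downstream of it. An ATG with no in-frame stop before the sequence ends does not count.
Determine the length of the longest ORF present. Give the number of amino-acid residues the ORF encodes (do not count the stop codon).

Frame 1: ATG GGA TTA AAG GCC CAA GAC CCC TAG — ATG at 1, stop TAG at 25 → 27 nt.
Frame 2: TGG GAT TAA AGG CCC AAG ACC CCT AGT — no ATG→stop ORF.
Frame 3: GGG ATT AAA GGC CCA AGA CCC CTA — no ATG→stop ORF.
Longest: frame 1, positions 1–27, 27 nt = 9 codons = 8 aa. → 8 amino acids.

8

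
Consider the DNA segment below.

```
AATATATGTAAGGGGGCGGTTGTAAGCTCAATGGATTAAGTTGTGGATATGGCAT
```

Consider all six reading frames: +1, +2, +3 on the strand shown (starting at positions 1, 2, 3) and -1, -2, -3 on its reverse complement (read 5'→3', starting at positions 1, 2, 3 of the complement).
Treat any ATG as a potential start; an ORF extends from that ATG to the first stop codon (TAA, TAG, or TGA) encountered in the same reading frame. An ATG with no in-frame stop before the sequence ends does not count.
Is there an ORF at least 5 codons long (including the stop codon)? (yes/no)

Reverse complement (5'→3'): ATGCCATATCCACAACTTAATCCATTGAGCTTACAACCGCCCCCTTACATATATT
Frame +1: AAT ATA TGT AAG GGG GCG GTT GTA AGC TCA ATG GAT TAA GTT GTG GAT ATG GCA — ATG at 31, stop TAA at 37 → 9 nt.
Frame +2: ATA TAT GTA AGG GGG CGG TTG TAA GCT CAA TGG ATT AAG TTG TGG ATA TGG CAT — no ATG→stop ORF.
Frame +3: TAT ATG TAA GGG GGC GGT TGT AAG CTC AAT GGA TTA AGT TGT GGA TAT GGC — ATG at 6, stop TAA at 9 → 6 nt.
Frame -1: ATG CCA TAT CCA CAA CTT AAT CCA TTG AGC TTA CAA CCG CCC CCT TAC ATA TAT — no ATG→stop ORF.
Frame -2: TGC CAT ATC CAC AAC TTA ATC CAT TGA GCT TAC AAC CGC CCC CTT ACA TAT ATT — no ATG→stop ORF.
Frame -3: GCC ATA TCC ACA ACT TAA TCC ATT GAG CTT ACA ACC GCC CCC TTA CAT ATA — no ATG→stop ORF.
Largest ORF found is 3 codons < 5, so no.

no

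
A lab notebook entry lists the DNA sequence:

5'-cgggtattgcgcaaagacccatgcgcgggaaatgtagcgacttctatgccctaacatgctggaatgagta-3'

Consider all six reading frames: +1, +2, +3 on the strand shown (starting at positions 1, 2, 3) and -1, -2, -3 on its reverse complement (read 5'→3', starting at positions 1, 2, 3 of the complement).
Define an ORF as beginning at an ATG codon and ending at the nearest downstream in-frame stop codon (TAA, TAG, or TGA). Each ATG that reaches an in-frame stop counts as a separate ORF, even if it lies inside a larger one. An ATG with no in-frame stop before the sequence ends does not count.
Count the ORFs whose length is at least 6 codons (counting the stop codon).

0

Reverse complement (5'→3'): TACTCATTCCAGCATGTTAGGGCATAGAAGTCGCTACATTTCCCGCGCATGGGTCTTTGCGCAATACCCG
Frame +1: CGG GTA TTG CGC AAA GAC CCA TGC GCG GGA AAT GTA GCG ACT TCT ATG CCC TAA CAT GCT GGA ATG AGT — ATG at 46, stop TAA at 52 → 9 nt.
Frame +2: GGG TAT TGC GCA AAG ACC CAT GCG CGG GAA ATG TAG CGA CTT CTA TGC CCT AAC ATG CTG GAA TGA GTA — ATG at 32, stop TAG at 35 → 6 nt; ATG at 56, stop TGA at 65 → 12 nt.
Frame +3: GGT ATT GCG CAA AGA CCC ATG CGC GGG AAA TGT AGC GAC TTC TAT GCC CTA ACA TGC TGG AAT GAG — no ATG→stop ORF.
Frame -1: TAC TCA TTC CAG CAT GTT AGG GCA TAG AAG TCG CTA CAT TTC CCG CGC ATG GGT CTT TGC GCA ATA CCC — no ATG→stop ORF.
Frame -2: ACT CAT TCC AGC ATG TTA GGG CAT AGA AGT CGC TAC ATT TCC CGC GCA TGG GTC TTT GCG CAA TAC CCG — no ATG→stop ORF.
Frame -3: CTC ATT CCA GCA TGT TAG GGC ATA GAA GTC GCT ACA TTT CCC GCG CAT GGG TCT TTG CGC AAT ACC — no ATG→stop ORF.
No ORF reaches 6 codons. Count = 0.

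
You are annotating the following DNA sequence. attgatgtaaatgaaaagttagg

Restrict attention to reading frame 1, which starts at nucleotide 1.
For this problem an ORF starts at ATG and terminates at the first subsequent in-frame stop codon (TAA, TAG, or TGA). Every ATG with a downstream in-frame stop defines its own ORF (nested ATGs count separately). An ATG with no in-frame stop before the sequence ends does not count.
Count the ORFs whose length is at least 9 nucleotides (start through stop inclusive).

Frame 1: ATT GAT GTA AAT GAA AAG TTA — no ATG→stop ORF.
No ORF reaches 9 nucleotides. Count = 0.

0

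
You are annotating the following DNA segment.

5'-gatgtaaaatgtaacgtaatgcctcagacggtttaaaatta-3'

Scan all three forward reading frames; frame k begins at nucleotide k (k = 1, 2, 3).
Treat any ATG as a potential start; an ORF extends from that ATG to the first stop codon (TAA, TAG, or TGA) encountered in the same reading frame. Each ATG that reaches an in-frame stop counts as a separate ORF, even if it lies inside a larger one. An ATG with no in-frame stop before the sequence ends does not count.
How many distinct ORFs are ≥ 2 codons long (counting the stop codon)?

Frame 1: GAT GTA AAA TGT AAC GTA ATG CCT CAG ACG GTT TAA AAT — ATG at 19, stop TAA at 34 → 18 nt.
Frame 2: ATG TAA AAT GTA ACG TAA TGC CTC AGA CGG TTT AAA ATT — ATG at 2, stop TAA at 5 → 6 nt.
Frame 3: TGT AAA ATG TAA CGT AAT GCC TCA GAC GGT TTA AAA TTA — ATG at 9, stop TAA at 12 → 6 nt.
ORFs ≥ 2 codons: frame 1 19–36 (6 codons), frame 2 2–7 (2 codons), frame 3 9–14 (2 codons). Count = 3.

3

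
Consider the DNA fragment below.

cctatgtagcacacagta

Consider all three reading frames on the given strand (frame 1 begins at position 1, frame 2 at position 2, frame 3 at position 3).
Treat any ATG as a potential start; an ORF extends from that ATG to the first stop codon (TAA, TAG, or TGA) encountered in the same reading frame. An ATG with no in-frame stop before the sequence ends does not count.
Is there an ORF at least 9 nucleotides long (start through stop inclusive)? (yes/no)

Frame 1: CCT ATG TAG CAC ACA GTA — ATG at 4, stop TAG at 7 → 6 nt.
Frame 2: CTA TGT AGC ACA CAG — no ATG→stop ORF.
Frame 3: TAT GTA GCA CAC AGT — no ATG→stop ORF.
Largest ORF found is 6 nucleotides < 9, so no.

no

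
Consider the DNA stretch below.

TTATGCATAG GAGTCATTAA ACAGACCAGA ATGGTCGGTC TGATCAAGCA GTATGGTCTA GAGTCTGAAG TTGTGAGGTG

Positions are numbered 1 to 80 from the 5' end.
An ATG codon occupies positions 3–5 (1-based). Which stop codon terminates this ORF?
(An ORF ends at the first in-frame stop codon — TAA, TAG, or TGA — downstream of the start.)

TAA

Codons from position 3: ATG (3–5), CAT (6–8), AGG (9–11), AGT (12–14), CAT (15–17), TAA (18–20).
The first in-frame stop codon is TAA.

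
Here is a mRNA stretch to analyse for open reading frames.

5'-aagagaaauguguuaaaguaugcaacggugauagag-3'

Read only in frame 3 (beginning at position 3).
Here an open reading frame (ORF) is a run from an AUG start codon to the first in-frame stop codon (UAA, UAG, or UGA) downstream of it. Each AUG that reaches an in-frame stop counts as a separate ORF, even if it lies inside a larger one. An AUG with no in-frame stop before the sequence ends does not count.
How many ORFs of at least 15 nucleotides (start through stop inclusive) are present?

Frame 3: GAG AAA UGU GUU AAA GUA UGC AAC GGU GAU AGA — no AUG→stop ORF.
No ORF reaches 15 nucleotides. Count = 0.

0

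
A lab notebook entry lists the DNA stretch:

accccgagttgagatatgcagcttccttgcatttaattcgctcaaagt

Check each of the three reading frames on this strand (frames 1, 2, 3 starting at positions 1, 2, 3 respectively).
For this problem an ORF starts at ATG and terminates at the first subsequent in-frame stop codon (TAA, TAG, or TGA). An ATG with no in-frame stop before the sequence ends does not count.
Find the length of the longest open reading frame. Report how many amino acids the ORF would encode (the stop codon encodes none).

6

Frame 1: ACC CCG AGT TGA GAT ATG CAG CTT CCT TGC ATT TAA TTC GCT CAA AGT — ATG at 16, stop TAA at 34 → 21 nt.
Frame 2: CCC CGA GTT GAG ATA TGC AGC TTC CTT GCA TTT AAT TCG CTC AAA — no ATG→stop ORF.
Frame 3: CCC GAG TTG AGA TAT GCA GCT TCC TTG CAT TTA ATT CGC TCA AAG — no ATG→stop ORF.
Longest: frame 1, positions 16–36, 21 nt = 7 codons = 6 aa. → 6 amino acids.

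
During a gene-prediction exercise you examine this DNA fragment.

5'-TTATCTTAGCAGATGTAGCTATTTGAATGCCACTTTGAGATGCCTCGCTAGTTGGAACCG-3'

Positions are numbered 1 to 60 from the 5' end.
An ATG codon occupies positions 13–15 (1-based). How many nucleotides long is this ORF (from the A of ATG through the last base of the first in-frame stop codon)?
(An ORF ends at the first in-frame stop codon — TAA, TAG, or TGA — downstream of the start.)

6

Codons from position 13: ATG (13–15), TAG (16–18).
TAG is the first in-frame stop; ORF spans 13–18, 6 nucleotides.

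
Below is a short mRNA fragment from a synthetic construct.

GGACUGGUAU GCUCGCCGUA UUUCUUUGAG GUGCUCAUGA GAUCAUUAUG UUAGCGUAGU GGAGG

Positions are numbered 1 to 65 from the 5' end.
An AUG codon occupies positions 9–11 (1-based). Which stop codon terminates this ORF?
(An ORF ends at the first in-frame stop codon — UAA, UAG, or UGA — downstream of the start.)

UGA

Codons from position 9: AUG (9–11), CUC (12–14), GCC (15–17), GUA (18–20), UUU (21–23), CUU (24–26), UGA (27–29).
The first in-frame stop codon is UGA.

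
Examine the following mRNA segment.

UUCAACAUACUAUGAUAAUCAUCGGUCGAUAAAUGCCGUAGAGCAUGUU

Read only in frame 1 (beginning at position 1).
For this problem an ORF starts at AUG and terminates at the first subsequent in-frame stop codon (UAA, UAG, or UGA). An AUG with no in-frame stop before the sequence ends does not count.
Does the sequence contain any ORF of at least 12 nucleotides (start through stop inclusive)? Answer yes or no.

Frame 1: UUC AAC AUA CUA UGA UAA UCA UCG GUC GAU AAA UGC CGU AGA GCA UGU — no AUG→stop ORF.
Largest ORF found is 0 nucleotides < 12, so no.

no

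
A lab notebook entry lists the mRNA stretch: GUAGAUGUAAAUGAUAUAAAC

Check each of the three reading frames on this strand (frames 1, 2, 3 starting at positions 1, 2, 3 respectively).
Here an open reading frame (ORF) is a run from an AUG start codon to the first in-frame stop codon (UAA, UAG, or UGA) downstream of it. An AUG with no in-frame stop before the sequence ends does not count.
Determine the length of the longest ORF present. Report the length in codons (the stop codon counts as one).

3

Frame 1: GUA GAU GUA AAU GAU AUA AAC — no AUG→stop ORF.
Frame 2: UAG AUG UAA AUG AUA UAA — AUG at 5, stop UAA at 8 → 6 nt; AUG at 11, stop UAA at 17 → 9 nt.
Frame 3: AGA UGU AAA UGA UAU AAA — no AUG→stop ORF.
Longest: frame 2, positions 11–19, 9 nt = 3 codons = 2 aa. → 3 codons.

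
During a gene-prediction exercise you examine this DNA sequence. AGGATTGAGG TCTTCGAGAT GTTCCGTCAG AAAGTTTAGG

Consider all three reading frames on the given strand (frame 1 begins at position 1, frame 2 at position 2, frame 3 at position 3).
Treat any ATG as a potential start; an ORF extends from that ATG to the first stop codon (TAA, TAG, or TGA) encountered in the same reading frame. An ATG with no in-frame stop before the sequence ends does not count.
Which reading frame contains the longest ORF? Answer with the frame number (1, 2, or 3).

1

Frame 1: AGG ATT GAG GTC TTC GAG ATG TTC CGT CAG AAA GTT TAG — ATG at 19, stop TAG at 37 → 21 nt.
Frame 2: GGA TTG AGG TCT TCG AGA TGT TCC GTC AGA AAG TTT AGG — no ATG→stop ORF.
Frame 3: GAT TGA GGT CTT CGA GAT GTT CCG TCA GAA AGT TTA — no ATG→stop ORF.
Longest ORF is 21 nt in frame 1 (positions 19–39).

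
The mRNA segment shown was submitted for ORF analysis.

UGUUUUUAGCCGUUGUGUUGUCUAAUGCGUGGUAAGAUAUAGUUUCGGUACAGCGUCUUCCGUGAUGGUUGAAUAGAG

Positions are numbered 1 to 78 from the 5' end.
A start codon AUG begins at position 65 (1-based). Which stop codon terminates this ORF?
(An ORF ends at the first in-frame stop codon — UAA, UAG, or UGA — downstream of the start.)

UAG

Codons from position 65: AUG (65–67), GUU (68–70), GAA (71–73), UAG (74–76).
The first in-frame stop codon is UAG.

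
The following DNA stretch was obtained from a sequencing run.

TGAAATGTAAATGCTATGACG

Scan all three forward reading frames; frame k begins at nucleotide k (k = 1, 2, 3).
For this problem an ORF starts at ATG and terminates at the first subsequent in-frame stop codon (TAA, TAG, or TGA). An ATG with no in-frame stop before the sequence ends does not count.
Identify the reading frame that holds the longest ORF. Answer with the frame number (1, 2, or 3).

2

Frame 1: TGA AAT GTA AAT GCT ATG ACG — no ATG→stop ORF.
Frame 2: GAA ATG TAA ATG CTA TGA — ATG at 5, stop TAA at 8 → 6 nt; ATG at 11, stop TGA at 17 → 9 nt.
Frame 3: AAA TGT AAA TGC TAT GAC — no ATG→stop ORF.
Longest ORF is 9 nt in frame 2 (positions 11–19).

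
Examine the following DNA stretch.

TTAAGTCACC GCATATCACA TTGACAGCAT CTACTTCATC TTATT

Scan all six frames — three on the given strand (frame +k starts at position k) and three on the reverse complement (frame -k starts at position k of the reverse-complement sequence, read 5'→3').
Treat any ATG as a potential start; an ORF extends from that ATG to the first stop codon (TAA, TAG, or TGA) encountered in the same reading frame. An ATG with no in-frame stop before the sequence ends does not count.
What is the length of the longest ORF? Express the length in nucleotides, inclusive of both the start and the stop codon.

Reverse complement (5'→3'): AATAAGATGAAGTAGATGCTGTCAATGTGATATGCGGTGACTTAA
Frame +1: TTA AGT CAC CGC ATA TCA CAT TGA CAG CAT CTA CTT CAT CTT ATT — no ATG→stop ORF.
Frame +2: TAA GTC ACC GCA TAT CAC ATT GAC AGC ATC TAC TTC ATC TTA — no ATG→stop ORF.
Frame +3: AAG TCA CCG CAT ATC ACA TTG ACA GCA TCT ACT TCA TCT TAT — no ATG→stop ORF.
Frame -1: AAT AAG ATG AAG TAG ATG CTG TCA ATG TGA TAT GCG GTG ACT TAA — ATG at 7, stop TAG at 13 → 9 nt; ATG at 16, stop TGA at 28 → 15 nt; ATG at 25, stop TGA at 28 → 6 nt.
Frame -2: ATA AGA TGA AGT AGA TGC TGT CAA TGT GAT ATG CGG TGA CTT — ATG at 32, stop TGA at 38 → 9 nt.
Frame -3: TAA GAT GAA GTA GAT GCT GTC AAT GTG ATA TGC GGT GAC TTA — no ATG→stop ORF.
Longest: frame -1, positions 16–30, 15 nt = 5 codons = 4 aa. → 15 nucleotides.

15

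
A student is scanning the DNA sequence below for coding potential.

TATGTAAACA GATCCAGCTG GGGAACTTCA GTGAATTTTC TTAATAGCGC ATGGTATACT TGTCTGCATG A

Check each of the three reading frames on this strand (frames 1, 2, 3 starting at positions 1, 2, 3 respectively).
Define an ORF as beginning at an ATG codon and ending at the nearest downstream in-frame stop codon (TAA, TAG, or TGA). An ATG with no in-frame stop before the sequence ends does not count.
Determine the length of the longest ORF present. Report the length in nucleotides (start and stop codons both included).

Frame 1: TAT GTA AAC AGA TCC AGC TGG GGA ACT TCA GTG AAT TTT CTT AAT AGC GCA TGG TAT ACT TGT CTG CAT — no ATG→stop ORF.
Frame 2: ATG TAA ACA GAT CCA GCT GGG GAA CTT CAG TGA ATT TTC TTA ATA GCG CAT GGT ATA CTT GTC TGC ATG — ATG at 2, stop TAA at 5 → 6 nt.
Frame 3: TGT AAA CAG ATC CAG CTG GGG AAC TTC AGT GAA TTT TCT TAA TAG CGC ATG GTA TAC TTG TCT GCA TGA — ATG at 51, stop TGA at 69 → 21 nt.
Longest: frame 3, positions 51–71, 21 nt = 7 codons = 6 aa. → 21 nucleotides.

21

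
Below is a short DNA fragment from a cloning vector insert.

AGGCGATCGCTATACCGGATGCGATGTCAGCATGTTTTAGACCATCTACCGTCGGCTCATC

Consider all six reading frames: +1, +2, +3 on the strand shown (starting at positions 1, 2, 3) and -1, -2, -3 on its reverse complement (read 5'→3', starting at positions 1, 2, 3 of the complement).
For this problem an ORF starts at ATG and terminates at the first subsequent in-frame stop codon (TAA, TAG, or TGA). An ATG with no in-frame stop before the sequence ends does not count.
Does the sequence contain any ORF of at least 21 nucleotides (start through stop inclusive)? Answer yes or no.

Reverse complement (5'→3'): GATGAGCCGACGGTAGATGGTCTAAAACATGCTGACATCGCATCCGGTATAGCGATCGCCT
Frame +1: AGG CGA TCG CTA TAC CGG ATG CGA TGT CAG CAT GTT TTA GAC CAT CTA CCG TCG GCT CAT — no ATG→stop ORF.
Frame +2: GGC GAT CGC TAT ACC GGA TGC GAT GTC AGC ATG TTT TAG ACC ATC TAC CGT CGG CTC ATC — ATG at 32, stop TAG at 38 → 9 nt.
Frame +3: GCG ATC GCT ATA CCG GAT GCG ATG TCA GCA TGT TTT AGA CCA TCT ACC GTC GGC TCA — no ATG→stop ORF.
Frame -1: GAT GAG CCG ACG GTA GAT GGT CTA AAA CAT GCT GAC ATC GCA TCC GGT ATA GCG ATC GCC — no ATG→stop ORF.
Frame -2: ATG AGC CGA CGG TAG ATG GTC TAA AAC ATG CTG ACA TCG CAT CCG GTA TAG CGA TCG CCT — ATG at 2, stop TAG at 14 → 15 nt; ATG at 17, stop TAA at 23 → 9 nt; ATG at 29, stop TAG at 50 → 24 nt.
Frame -3: TGA GCC GAC GGT AGA TGG TCT AAA ACA TGC TGA CAT CGC ATC CGG TAT AGC GAT CGC — no ATG→stop ORF.
Frame -2 has an ORF of 24 nucleotides (positions 29–52) ≥ 21, so yes.

yes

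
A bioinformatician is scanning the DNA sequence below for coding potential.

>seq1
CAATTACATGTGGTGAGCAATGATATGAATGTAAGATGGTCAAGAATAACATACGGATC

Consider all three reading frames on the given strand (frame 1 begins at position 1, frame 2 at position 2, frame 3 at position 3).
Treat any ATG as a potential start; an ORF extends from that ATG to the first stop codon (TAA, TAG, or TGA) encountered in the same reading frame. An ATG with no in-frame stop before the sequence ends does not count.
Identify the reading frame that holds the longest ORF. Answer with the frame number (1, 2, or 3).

Frame 1: CAA TTA CAT GTG GTG AGC AAT GAT ATG AAT GTA AGA TGG TCA AGA ATA ACA TAC GGA — no ATG→stop ORF.
Frame 2: AAT TAC ATG TGG TGA GCA ATG ATA TGA ATG TAA GAT GGT CAA GAA TAA CAT ACG GAT — ATG at 8, stop TGA at 14 → 9 nt; ATG at 20, stop TGA at 26 → 9 nt; ATG at 29, stop TAA at 32 → 6 nt.
Frame 3: ATT ACA TGT GGT GAG CAA TGA TAT GAA TGT AAG ATG GTC AAG AAT AAC ATA CGG ATC — no ATG→stop ORF.
Longest ORF is 9 nt in frame 2 (positions 8–16).

2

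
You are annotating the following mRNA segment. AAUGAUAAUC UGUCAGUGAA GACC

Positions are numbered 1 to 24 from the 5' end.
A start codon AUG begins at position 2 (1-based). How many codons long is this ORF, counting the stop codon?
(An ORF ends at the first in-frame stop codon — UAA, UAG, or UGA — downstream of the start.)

Codons from position 2: AUG (2–4), AUA (5–7), AUC (8–10), UGU (11–13), CAG (14–16), UGA (17–19).
UGA is the first in-frame stop; that's 6 codons including the stop.

6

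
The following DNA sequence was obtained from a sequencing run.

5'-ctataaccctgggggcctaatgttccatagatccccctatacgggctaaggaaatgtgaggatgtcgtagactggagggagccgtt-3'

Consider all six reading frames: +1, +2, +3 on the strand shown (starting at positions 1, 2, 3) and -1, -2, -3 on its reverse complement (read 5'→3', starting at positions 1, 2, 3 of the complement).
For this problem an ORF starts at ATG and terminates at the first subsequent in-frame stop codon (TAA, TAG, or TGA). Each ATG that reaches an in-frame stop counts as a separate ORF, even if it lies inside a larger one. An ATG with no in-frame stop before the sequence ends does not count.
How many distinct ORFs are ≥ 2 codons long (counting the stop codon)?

Reverse complement (5'→3'): AACGGCTCCCTCCAGTCTACGACATCCTCACATTTCCTTAGCCCGTATAGGGGGATCTATGGAACATTAGGCCCCCAGGGTTATAG
Frame +1: CTA TAA CCC TGG GGG CCT AAT GTT CCA TAG ATC CCC CTA TAC GGG CTA AGG AAA TGT GAG GAT GTC GTA GAC TGG AGG GAG CCG — no ATG→stop ORF.
Frame +2: TAT AAC CCT GGG GGC CTA ATG TTC CAT AGA TCC CCC TAT ACG GGC TAA GGA AAT GTG AGG ATG TCG TAG ACT GGA GGG AGC CGT — ATG at 20, stop TAA at 47 → 30 nt; ATG at 62, stop TAG at 68 → 9 nt.
Frame +3: ATA ACC CTG GGG GCC TAA TGT TCC ATA GAT CCC CCT ATA CGG GCT AAG GAA ATG TGA GGA TGT CGT AGA CTG GAG GGA GCC GTT — ATG at 54, stop TGA at 57 → 6 nt.
Frame -1: AAC GGC TCC CTC CAG TCT ACG ACA TCC TCA CAT TTC CTT AGC CCG TAT AGG GGG ATC TAT GGA ACA TTA GGC CCC CAG GGT TAT — no ATG→stop ORF.
Frame -2: ACG GCT CCC TCC AGT CTA CGA CAT CCT CAC ATT TCC TTA GCC CGT ATA GGG GGA TCT ATG GAA CAT TAG GCC CCC AGG GTT ATA — ATG at 59, stop TAG at 68 → 12 nt.
Frame -3: CGG CTC CCT CCA GTC TAC GAC ATC CTC ACA TTT CCT TAG CCC GTA TAG GGG GAT CTA TGG AAC ATT AGG CCC CCA GGG TTA TAG — no ATG→stop ORF.
ORFs ≥ 2 codons: frame +2 20–49 (10 codons), frame +2 62–70 (3 codons), frame +3 54–59 (2 codons), frame -2 59–70 (4 codons). Count = 4.

4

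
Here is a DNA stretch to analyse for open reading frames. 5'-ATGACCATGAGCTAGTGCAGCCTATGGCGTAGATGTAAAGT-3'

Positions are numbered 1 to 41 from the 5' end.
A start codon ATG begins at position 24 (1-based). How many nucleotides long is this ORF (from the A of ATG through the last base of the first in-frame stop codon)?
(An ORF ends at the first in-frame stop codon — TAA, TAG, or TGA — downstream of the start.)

9

Codons from position 24: ATG (24–26), GCG (27–29), TAG (30–32).
TAG is the first in-frame stop; ORF spans 24–32, 9 nucleotides.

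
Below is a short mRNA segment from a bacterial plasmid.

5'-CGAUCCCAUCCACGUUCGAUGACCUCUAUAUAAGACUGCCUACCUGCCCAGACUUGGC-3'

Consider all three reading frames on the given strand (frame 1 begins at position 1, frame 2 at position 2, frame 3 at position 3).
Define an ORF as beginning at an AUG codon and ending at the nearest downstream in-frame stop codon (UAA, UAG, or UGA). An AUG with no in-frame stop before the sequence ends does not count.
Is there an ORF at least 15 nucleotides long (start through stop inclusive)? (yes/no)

yes

Frame 1: CGA UCC CAU CCA CGU UCG AUG ACC UCU AUA UAA GAC UGC CUA CCU GCC CAG ACU UGG — AUG at 19, stop UAA at 31 → 15 nt.
Frame 2: GAU CCC AUC CAC GUU CGA UGA CCU CUA UAU AAG ACU GCC UAC CUG CCC AGA CUU GGC — no AUG→stop ORF.
Frame 3: AUC CCA UCC ACG UUC GAU GAC CUC UAU AUA AGA CUG CCU ACC UGC CCA GAC UUG — no AUG→stop ORF.
Frame 1 has an ORF of 15 nucleotides (positions 19–33) ≥ 15, so yes.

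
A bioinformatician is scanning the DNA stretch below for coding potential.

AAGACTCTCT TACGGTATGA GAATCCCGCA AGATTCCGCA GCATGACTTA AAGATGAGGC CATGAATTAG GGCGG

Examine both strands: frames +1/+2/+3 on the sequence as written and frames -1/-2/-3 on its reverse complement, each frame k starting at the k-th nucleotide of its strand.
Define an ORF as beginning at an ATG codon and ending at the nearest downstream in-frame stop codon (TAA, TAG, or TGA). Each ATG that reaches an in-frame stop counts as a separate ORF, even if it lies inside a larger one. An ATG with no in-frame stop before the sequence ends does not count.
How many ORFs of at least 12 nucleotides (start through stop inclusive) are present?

Reverse complement (5'→3'): CCGCCCTAATTCATGGCCTCATCTTTAAGTCATGCTGCGGAATCTTGCGGGATTCTCATACCGTAAGAGAGTCTT
Frame +1: AAG ACT CTC TTA CGG TAT GAG AAT CCC GCA AGA TTC CGC AGC ATG ACT TAA AGA TGA GGC CAT GAA TTA GGG CGG — ATG at 43, stop TAA at 49 → 9 nt.
Frame +2: AGA CTC TCT TAC GGT ATG AGA ATC CCG CAA GAT TCC GCA GCA TGA CTT AAA GAT GAG GCC ATG AAT TAG GGC — ATG at 17, stop TGA at 44 → 30 nt; ATG at 62, stop TAG at 68 → 9 nt.
Frame +3: GAC TCT CTT ACG GTA TGA GAA TCC CGC AAG ATT CCG CAG CAT GAC TTA AAG ATG AGG CCA TGA ATT AGG GCG — ATG at 54, stop TGA at 63 → 12 nt.
Frame -1: CCG CCC TAA TTC ATG GCC TCA TCT TTA AGT CAT GCT GCG GAA TCT TGC GGG ATT CTC ATA CCG TAA GAG AGT CTT — ATG at 13, stop TAA at 64 → 54 nt.
Frame -2: CGC CCT AAT TCA TGG CCT CAT CTT TAA GTC ATG CTG CGG AAT CTT GCG GGA TTC TCA TAC CGT AAG AGA GTC — no ATG→stop ORF.
Frame -3: GCC CTA ATT CAT GGC CTC ATC TTT AAG TCA TGC TGC GGA ATC TTG CGG GAT TCT CAT ACC GTA AGA GAG TCT — no ATG→stop ORF.
ORFs ≥ 12 nucleotides: frame +2 17–46 (30 nucleotides), frame +3 54–65 (12 nucleotides), frame -1 13–66 (54 nucleotides). Count = 3.

3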